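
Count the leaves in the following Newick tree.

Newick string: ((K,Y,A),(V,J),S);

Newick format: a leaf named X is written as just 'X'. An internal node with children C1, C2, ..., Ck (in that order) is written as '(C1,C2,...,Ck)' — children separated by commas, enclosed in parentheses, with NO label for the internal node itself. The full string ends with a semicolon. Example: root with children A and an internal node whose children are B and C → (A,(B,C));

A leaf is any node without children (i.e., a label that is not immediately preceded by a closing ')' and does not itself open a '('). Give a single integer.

Newick: ((K,Y,A),(V,J),S);
Scan left-to-right; a leaf is any maximal label run not followed by '(':
  pos 2: leaf 'K' → count = 1
  pos 4: leaf 'Y' → count = 2
  pos 6: leaf 'A' → count = 3
  pos 10: leaf 'V' → count = 4
  pos 12: leaf 'J' → count = 5
  pos 15: leaf 'S' → count = 6
Total leaves: 6

Answer: 6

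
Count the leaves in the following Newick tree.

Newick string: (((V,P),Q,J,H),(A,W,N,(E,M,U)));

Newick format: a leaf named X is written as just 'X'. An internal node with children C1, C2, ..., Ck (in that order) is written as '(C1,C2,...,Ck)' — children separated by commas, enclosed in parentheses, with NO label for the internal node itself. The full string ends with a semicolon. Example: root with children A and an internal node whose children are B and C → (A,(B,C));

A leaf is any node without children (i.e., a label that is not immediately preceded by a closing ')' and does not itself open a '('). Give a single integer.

Answer: 11

Derivation:
Newick: (((V,P),Q,J,H),(A,W,N,(E,M,U)));
Scan left-to-right; a leaf is any maximal label run not followed by '(':
  pos 3: leaf 'V' → count = 1
  pos 5: leaf 'P' → count = 2
  pos 8: leaf 'Q' → count = 3
  pos 10: leaf 'J' → count = 4
  pos 12: leaf 'H' → count = 5
  pos 16: leaf 'A' → count = 6
  pos 18: leaf 'W' → count = 7
  pos 20: leaf 'N' → count = 8
  pos 23: leaf 'E' → count = 9
  pos 25: leaf 'M' → count = 10
  pos 27: leaf 'U' → count = 11
Total leaves: 11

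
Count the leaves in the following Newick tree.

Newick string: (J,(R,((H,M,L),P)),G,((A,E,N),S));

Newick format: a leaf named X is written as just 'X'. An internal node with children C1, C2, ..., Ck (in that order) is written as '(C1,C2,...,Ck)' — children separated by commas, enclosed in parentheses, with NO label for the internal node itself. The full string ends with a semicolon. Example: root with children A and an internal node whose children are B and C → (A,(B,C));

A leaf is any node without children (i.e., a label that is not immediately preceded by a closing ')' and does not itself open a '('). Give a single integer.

Newick: (J,(R,((H,M,L),P)),G,((A,E,N),S));
Scan left-to-right; a leaf is any maximal label run not followed by '(':
  pos 1: leaf 'J' → count = 1
  pos 4: leaf 'R' → count = 2
  pos 8: leaf 'H' → count = 3
  pos 10: leaf 'M' → count = 4
  pos 12: leaf 'L' → count = 5
  pos 15: leaf 'P' → count = 6
  pos 19: leaf 'G' → count = 7
  pos 23: leaf 'A' → count = 8
  pos 25: leaf 'E' → count = 9
  pos 27: leaf 'N' → count = 10
  pos 30: leaf 'S' → count = 11
Total leaves: 11

Answer: 11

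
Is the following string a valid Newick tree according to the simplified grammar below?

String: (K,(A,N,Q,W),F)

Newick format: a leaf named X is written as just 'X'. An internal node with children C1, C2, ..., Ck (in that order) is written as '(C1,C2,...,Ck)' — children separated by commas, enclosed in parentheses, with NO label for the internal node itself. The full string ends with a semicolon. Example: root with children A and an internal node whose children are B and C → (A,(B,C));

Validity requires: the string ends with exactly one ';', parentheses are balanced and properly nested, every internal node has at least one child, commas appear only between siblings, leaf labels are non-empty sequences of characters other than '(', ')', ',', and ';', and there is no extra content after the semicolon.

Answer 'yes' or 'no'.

Answer: no

Derivation:
Input: (K,(A,N,Q,W),F)
Paren balance: 2 '(' vs 2 ')' OK
Ends with single ';': False
Full parse: FAILS (must end with ;)
Valid: False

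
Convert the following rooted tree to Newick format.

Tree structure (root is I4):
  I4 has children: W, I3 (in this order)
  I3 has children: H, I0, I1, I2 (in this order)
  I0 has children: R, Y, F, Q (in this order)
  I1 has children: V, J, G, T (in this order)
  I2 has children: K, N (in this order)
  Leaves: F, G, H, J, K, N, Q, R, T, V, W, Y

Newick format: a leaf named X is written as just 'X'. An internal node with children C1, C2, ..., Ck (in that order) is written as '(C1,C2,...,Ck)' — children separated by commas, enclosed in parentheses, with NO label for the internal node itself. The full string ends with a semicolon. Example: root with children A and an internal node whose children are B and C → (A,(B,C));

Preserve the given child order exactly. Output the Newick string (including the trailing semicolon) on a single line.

internal I4 with children ['W', 'I3']
  leaf 'W' → 'W'
  internal I3 with children ['H', 'I0', 'I1', 'I2']
    leaf 'H' → 'H'
    internal I0 with children ['R', 'Y', 'F', 'Q']
      leaf 'R' → 'R'
      leaf 'Y' → 'Y'
      leaf 'F' → 'F'
      leaf 'Q' → 'Q'
    → '(R,Y,F,Q)'
    internal I1 with children ['V', 'J', 'G', 'T']
      leaf 'V' → 'V'
      leaf 'J' → 'J'
      leaf 'G' → 'G'
      leaf 'T' → 'T'
    → '(V,J,G,T)'
    internal I2 with children ['K', 'N']
      leaf 'K' → 'K'
      leaf 'N' → 'N'
    → '(K,N)'
  → '(H,(R,Y,F,Q),(V,J,G,T),(K,N))'
→ '(W,(H,(R,Y,F,Q),(V,J,G,T),(K,N)))'
Final: (W,(H,(R,Y,F,Q),(V,J,G,T),(K,N)));

Answer: (W,(H,(R,Y,F,Q),(V,J,G,T),(K,N)));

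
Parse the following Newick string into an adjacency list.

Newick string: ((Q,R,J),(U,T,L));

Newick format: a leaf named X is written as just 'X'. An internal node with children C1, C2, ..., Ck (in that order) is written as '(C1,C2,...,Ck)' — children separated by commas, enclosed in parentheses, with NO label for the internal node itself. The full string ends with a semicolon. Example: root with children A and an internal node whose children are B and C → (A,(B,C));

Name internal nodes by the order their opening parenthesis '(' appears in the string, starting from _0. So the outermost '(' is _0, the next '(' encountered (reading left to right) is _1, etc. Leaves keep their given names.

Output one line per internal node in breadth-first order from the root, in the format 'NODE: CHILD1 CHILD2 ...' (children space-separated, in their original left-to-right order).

Input: ((Q,R,J),(U,T,L));
Scanning left-to-right, naming '(' by encounter order:
  pos 0: '(' -> open internal node _0 (depth 1)
  pos 1: '(' -> open internal node _1 (depth 2)
  pos 7: ')' -> close internal node _1 (now at depth 1)
  pos 9: '(' -> open internal node _2 (depth 2)
  pos 15: ')' -> close internal node _2 (now at depth 1)
  pos 16: ')' -> close internal node _0 (now at depth 0)
Total internal nodes: 3
BFS adjacency from root:
  _0: _1 _2
  _1: Q R J
  _2: U T L

Answer: _0: _1 _2
_1: Q R J
_2: U T L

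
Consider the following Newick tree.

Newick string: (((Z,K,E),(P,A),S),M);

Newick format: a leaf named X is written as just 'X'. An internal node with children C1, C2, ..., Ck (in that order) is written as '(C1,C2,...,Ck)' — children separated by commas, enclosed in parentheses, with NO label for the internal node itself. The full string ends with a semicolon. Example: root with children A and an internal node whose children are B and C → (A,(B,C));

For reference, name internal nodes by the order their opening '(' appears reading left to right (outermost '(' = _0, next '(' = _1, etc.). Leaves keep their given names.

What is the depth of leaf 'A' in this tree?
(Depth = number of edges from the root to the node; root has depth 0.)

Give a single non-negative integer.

Answer: 3

Derivation:
Newick: (((Z,K,E),(P,A),S),M);
Naming internals by '(' encounter order: outermost '(' = _0, next = _1, ...
Query node: A
Path from root: _0 -> _1 -> _3 -> A
Depth of A: 3 (number of edges from root)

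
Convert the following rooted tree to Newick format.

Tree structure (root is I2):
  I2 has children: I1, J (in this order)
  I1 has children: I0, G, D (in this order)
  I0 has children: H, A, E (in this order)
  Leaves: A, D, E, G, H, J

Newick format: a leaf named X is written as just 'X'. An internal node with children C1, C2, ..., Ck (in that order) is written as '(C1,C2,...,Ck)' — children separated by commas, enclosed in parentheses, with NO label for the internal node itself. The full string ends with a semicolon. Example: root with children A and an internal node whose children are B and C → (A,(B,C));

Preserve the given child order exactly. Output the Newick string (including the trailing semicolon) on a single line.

internal I2 with children ['I1', 'J']
  internal I1 with children ['I0', 'G', 'D']
    internal I0 with children ['H', 'A', 'E']
      leaf 'H' → 'H'
      leaf 'A' → 'A'
      leaf 'E' → 'E'
    → '(H,A,E)'
    leaf 'G' → 'G'
    leaf 'D' → 'D'
  → '((H,A,E),G,D)'
  leaf 'J' → 'J'
→ '(((H,A,E),G,D),J)'
Final: (((H,A,E),G,D),J);

Answer: (((H,A,E),G,D),J);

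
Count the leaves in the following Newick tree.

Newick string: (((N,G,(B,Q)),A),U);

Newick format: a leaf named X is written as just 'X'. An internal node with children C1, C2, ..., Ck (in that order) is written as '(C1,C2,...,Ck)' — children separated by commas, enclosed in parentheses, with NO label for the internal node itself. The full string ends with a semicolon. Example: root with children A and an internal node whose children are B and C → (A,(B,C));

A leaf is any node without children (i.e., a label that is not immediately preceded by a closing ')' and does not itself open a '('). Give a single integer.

Newick: (((N,G,(B,Q)),A),U);
Scan left-to-right; a leaf is any maximal label run not followed by '(':
  pos 3: leaf 'N' → count = 1
  pos 5: leaf 'G' → count = 2
  pos 8: leaf 'B' → count = 3
  pos 10: leaf 'Q' → count = 4
  pos 14: leaf 'A' → count = 5
  pos 17: leaf 'U' → count = 6
Total leaves: 6

Answer: 6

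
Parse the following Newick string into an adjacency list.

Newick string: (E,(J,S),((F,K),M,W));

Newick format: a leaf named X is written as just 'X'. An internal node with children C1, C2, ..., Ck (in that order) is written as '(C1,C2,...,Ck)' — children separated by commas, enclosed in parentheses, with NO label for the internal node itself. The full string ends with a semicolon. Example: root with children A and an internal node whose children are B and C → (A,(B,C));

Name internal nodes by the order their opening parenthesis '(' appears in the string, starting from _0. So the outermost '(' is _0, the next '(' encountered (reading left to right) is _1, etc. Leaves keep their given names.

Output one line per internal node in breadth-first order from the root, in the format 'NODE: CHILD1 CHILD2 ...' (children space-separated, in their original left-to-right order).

Answer: _0: E _1 _2
_1: J S
_2: _3 M W
_3: F K

Derivation:
Input: (E,(J,S),((F,K),M,W));
Scanning left-to-right, naming '(' by encounter order:
  pos 0: '(' -> open internal node _0 (depth 1)
  pos 3: '(' -> open internal node _1 (depth 2)
  pos 7: ')' -> close internal node _1 (now at depth 1)
  pos 9: '(' -> open internal node _2 (depth 2)
  pos 10: '(' -> open internal node _3 (depth 3)
  pos 14: ')' -> close internal node _3 (now at depth 2)
  pos 19: ')' -> close internal node _2 (now at depth 1)
  pos 20: ')' -> close internal node _0 (now at depth 0)
Total internal nodes: 4
BFS adjacency from root:
  _0: E _1 _2
  _1: J S
  _2: _3 M W
  _3: F K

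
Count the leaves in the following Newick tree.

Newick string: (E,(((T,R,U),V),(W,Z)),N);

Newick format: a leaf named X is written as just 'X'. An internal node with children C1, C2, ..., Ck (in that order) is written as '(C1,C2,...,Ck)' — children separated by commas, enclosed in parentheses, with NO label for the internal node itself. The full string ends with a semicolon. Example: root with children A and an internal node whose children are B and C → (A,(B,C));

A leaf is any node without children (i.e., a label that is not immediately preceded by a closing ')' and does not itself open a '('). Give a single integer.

Newick: (E,(((T,R,U),V),(W,Z)),N);
Scan left-to-right; a leaf is any maximal label run not followed by '(':
  pos 1: leaf 'E' → count = 1
  pos 6: leaf 'T' → count = 2
  pos 8: leaf 'R' → count = 3
  pos 10: leaf 'U' → count = 4
  pos 13: leaf 'V' → count = 5
  pos 17: leaf 'W' → count = 6
  pos 19: leaf 'Z' → count = 7
  pos 23: leaf 'N' → count = 8
Total leaves: 8

Answer: 8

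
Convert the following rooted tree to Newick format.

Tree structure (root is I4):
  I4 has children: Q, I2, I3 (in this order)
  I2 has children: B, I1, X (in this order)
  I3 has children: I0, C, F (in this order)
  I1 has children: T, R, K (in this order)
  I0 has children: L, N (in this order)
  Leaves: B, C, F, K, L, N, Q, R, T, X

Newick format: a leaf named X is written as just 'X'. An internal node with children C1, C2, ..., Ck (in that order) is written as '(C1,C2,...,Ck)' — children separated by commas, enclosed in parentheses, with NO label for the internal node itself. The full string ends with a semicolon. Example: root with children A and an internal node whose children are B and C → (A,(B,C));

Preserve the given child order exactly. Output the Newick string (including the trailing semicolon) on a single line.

Answer: (Q,(B,(T,R,K),X),((L,N),C,F));

Derivation:
internal I4 with children ['Q', 'I2', 'I3']
  leaf 'Q' → 'Q'
  internal I2 with children ['B', 'I1', 'X']
    leaf 'B' → 'B'
    internal I1 with children ['T', 'R', 'K']
      leaf 'T' → 'T'
      leaf 'R' → 'R'
      leaf 'K' → 'K'
    → '(T,R,K)'
    leaf 'X' → 'X'
  → '(B,(T,R,K),X)'
  internal I3 with children ['I0', 'C', 'F']
    internal I0 with children ['L', 'N']
      leaf 'L' → 'L'
      leaf 'N' → 'N'
    → '(L,N)'
    leaf 'C' → 'C'
    leaf 'F' → 'F'
  → '((L,N),C,F)'
→ '(Q,(B,(T,R,K),X),((L,N),C,F))'
Final: (Q,(B,(T,R,K),X),((L,N),C,F));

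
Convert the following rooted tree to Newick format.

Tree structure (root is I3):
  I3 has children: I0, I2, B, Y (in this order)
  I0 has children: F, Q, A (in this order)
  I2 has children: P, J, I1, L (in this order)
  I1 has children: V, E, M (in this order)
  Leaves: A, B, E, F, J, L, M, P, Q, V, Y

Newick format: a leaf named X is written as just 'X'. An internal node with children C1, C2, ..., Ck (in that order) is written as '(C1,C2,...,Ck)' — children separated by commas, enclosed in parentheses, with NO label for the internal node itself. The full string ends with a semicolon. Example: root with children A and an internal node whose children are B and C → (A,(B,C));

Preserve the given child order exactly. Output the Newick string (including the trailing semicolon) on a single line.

Answer: ((F,Q,A),(P,J,(V,E,M),L),B,Y);

Derivation:
internal I3 with children ['I0', 'I2', 'B', 'Y']
  internal I0 with children ['F', 'Q', 'A']
    leaf 'F' → 'F'
    leaf 'Q' → 'Q'
    leaf 'A' → 'A'
  → '(F,Q,A)'
  internal I2 with children ['P', 'J', 'I1', 'L']
    leaf 'P' → 'P'
    leaf 'J' → 'J'
    internal I1 with children ['V', 'E', 'M']
      leaf 'V' → 'V'
      leaf 'E' → 'E'
      leaf 'M' → 'M'
    → '(V,E,M)'
    leaf 'L' → 'L'
  → '(P,J,(V,E,M),L)'
  leaf 'B' → 'B'
  leaf 'Y' → 'Y'
→ '((F,Q,A),(P,J,(V,E,M),L),B,Y)'
Final: ((F,Q,A),(P,J,(V,E,M),L),B,Y);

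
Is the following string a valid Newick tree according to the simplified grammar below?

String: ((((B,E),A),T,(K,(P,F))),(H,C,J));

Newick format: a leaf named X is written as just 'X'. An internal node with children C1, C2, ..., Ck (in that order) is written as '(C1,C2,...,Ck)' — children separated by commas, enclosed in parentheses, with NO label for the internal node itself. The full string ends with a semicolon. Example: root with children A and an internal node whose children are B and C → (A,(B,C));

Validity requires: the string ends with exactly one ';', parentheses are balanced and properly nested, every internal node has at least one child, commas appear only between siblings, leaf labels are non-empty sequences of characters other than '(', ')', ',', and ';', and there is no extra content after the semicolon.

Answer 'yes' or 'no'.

Answer: yes

Derivation:
Input: ((((B,E),A),T,(K,(P,F))),(H,C,J));
Paren balance: 7 '(' vs 7 ')' OK
Ends with single ';': True
Full parse: OK
Valid: True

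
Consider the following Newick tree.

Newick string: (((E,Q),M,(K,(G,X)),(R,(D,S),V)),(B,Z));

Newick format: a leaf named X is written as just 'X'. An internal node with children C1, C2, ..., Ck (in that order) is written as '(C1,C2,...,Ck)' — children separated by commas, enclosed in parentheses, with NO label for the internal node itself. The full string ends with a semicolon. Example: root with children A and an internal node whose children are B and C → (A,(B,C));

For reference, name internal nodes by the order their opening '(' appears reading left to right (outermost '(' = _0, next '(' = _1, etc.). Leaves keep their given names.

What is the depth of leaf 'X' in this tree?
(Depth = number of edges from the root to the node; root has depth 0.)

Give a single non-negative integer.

Newick: (((E,Q),M,(K,(G,X)),(R,(D,S),V)),(B,Z));
Naming internals by '(' encounter order: outermost '(' = _0, next = _1, ...
Query node: X
Path from root: _0 -> _1 -> _3 -> _4 -> X
Depth of X: 4 (number of edges from root)

Answer: 4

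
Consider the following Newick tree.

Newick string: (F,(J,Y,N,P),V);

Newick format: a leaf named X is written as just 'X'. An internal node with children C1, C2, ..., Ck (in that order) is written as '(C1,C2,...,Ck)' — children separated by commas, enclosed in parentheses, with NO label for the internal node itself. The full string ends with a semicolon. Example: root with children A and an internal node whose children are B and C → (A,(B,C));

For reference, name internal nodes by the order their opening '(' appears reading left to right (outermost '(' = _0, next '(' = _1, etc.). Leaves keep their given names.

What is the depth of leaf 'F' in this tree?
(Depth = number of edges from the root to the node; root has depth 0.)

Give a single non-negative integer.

Answer: 1

Derivation:
Newick: (F,(J,Y,N,P),V);
Naming internals by '(' encounter order: outermost '(' = _0, next = _1, ...
Query node: F
Path from root: _0 -> F
Depth of F: 1 (number of edges from root)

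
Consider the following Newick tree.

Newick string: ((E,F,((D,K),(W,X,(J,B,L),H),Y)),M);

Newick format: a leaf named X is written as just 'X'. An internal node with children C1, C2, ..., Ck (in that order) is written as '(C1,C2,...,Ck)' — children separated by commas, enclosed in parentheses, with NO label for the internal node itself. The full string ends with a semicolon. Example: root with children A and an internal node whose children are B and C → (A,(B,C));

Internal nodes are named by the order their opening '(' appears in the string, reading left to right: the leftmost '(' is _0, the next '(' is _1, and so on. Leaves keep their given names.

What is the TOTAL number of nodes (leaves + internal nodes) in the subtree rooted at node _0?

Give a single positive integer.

Newick: ((E,F,((D,K),(W,X,(J,B,L),H),Y)),M);
Locate _0: it is the '(' at position 0 (the 1st '(' reading left to right).
Query: subtree rooted at _0
_0: subtree_size = 1 + 17
  _1: subtree_size = 1 + 15
    E: subtree_size = 1 + 0
    F: subtree_size = 1 + 0
    _2: subtree_size = 1 + 12
      _3: subtree_size = 1 + 2
        D: subtree_size = 1 + 0
        K: subtree_size = 1 + 0
      _4: subtree_size = 1 + 7
        W: subtree_size = 1 + 0
        X: subtree_size = 1 + 0
        _5: subtree_size = 1 + 3
          J: subtree_size = 1 + 0
          B: subtree_size = 1 + 0
          L: subtree_size = 1 + 0
        H: subtree_size = 1 + 0
      Y: subtree_size = 1 + 0
  M: subtree_size = 1 + 0
Total subtree size of _0: 18

Answer: 18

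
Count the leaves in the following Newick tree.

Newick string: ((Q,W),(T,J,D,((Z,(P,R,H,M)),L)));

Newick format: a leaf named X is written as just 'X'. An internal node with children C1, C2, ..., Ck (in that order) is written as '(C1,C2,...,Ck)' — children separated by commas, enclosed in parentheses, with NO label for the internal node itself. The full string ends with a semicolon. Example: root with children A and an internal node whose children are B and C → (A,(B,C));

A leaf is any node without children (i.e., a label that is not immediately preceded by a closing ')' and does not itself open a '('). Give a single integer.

Answer: 11

Derivation:
Newick: ((Q,W),(T,J,D,((Z,(P,R,H,M)),L)));
Scan left-to-right; a leaf is any maximal label run not followed by '(':
  pos 2: leaf 'Q' → count = 1
  pos 4: leaf 'W' → count = 2
  pos 8: leaf 'T' → count = 3
  pos 10: leaf 'J' → count = 4
  pos 12: leaf 'D' → count = 5
  pos 16: leaf 'Z' → count = 6
  pos 19: leaf 'P' → count = 7
  pos 21: leaf 'R' → count = 8
  pos 23: leaf 'H' → count = 9
  pos 25: leaf 'M' → count = 10
  pos 29: leaf 'L' → count = 11
Total leaves: 11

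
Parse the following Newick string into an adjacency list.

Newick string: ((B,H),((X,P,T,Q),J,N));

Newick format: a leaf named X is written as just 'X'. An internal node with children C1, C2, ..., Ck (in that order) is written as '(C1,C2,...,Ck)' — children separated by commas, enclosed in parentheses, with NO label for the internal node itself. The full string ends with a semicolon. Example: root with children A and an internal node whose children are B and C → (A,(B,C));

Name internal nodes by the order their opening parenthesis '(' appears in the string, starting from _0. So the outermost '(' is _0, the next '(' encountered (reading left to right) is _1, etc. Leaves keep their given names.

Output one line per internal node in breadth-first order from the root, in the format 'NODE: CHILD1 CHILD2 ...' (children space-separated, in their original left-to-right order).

Answer: _0: _1 _2
_1: B H
_2: _3 J N
_3: X P T Q

Derivation:
Input: ((B,H),((X,P,T,Q),J,N));
Scanning left-to-right, naming '(' by encounter order:
  pos 0: '(' -> open internal node _0 (depth 1)
  pos 1: '(' -> open internal node _1 (depth 2)
  pos 5: ')' -> close internal node _1 (now at depth 1)
  pos 7: '(' -> open internal node _2 (depth 2)
  pos 8: '(' -> open internal node _3 (depth 3)
  pos 16: ')' -> close internal node _3 (now at depth 2)
  pos 21: ')' -> close internal node _2 (now at depth 1)
  pos 22: ')' -> close internal node _0 (now at depth 0)
Total internal nodes: 4
BFS adjacency from root:
  _0: _1 _2
  _1: B H
  _2: _3 J N
  _3: X P T Q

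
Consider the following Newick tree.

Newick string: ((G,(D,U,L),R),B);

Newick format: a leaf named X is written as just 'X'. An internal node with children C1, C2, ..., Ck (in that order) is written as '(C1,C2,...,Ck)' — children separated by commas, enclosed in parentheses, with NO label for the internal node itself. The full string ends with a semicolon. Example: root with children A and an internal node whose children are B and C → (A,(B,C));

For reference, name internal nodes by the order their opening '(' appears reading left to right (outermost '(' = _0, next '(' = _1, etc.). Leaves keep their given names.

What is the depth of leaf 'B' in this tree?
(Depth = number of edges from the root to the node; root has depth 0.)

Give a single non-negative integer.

Newick: ((G,(D,U,L),R),B);
Naming internals by '(' encounter order: outermost '(' = _0, next = _1, ...
Query node: B
Path from root: _0 -> B
Depth of B: 1 (number of edges from root)

Answer: 1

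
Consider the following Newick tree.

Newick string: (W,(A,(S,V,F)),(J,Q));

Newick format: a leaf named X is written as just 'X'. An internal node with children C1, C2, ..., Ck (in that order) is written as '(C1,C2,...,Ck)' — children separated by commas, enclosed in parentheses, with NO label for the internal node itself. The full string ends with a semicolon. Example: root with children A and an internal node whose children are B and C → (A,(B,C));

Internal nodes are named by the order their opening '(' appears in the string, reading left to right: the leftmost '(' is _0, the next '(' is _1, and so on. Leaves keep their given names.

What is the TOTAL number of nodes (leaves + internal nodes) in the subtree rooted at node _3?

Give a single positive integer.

Newick: (W,(A,(S,V,F)),(J,Q));
Locate _3: it is the '(' at position 15 (the 4th '(' reading left to right).
Query: subtree rooted at _3
_3: subtree_size = 1 + 2
  J: subtree_size = 1 + 0
  Q: subtree_size = 1 + 0
Total subtree size of _3: 3

Answer: 3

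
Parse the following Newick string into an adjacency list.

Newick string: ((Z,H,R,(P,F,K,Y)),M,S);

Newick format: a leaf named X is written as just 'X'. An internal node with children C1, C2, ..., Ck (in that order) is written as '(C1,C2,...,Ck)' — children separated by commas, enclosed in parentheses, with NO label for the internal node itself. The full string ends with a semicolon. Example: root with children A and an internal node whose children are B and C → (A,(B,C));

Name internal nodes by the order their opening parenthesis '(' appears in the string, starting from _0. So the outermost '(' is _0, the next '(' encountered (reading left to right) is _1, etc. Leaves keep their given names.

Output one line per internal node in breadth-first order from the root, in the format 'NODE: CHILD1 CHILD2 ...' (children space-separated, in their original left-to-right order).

Input: ((Z,H,R,(P,F,K,Y)),M,S);
Scanning left-to-right, naming '(' by encounter order:
  pos 0: '(' -> open internal node _0 (depth 1)
  pos 1: '(' -> open internal node _1 (depth 2)
  pos 8: '(' -> open internal node _2 (depth 3)
  pos 16: ')' -> close internal node _2 (now at depth 2)
  pos 17: ')' -> close internal node _1 (now at depth 1)
  pos 22: ')' -> close internal node _0 (now at depth 0)
Total internal nodes: 3
BFS adjacency from root:
  _0: _1 M S
  _1: Z H R _2
  _2: P F K Y

Answer: _0: _1 M S
_1: Z H R _2
_2: P F K Y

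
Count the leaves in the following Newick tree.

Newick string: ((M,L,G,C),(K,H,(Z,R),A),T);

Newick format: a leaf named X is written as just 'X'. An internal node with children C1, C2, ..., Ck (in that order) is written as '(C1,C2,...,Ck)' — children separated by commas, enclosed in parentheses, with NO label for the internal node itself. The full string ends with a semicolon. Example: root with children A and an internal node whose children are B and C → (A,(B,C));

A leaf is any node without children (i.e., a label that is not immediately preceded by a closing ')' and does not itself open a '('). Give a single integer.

Newick: ((M,L,G,C),(K,H,(Z,R),A),T);
Scan left-to-right; a leaf is any maximal label run not followed by '(':
  pos 2: leaf 'M' → count = 1
  pos 4: leaf 'L' → count = 2
  pos 6: leaf 'G' → count = 3
  pos 8: leaf 'C' → count = 4
  pos 12: leaf 'K' → count = 5
  pos 14: leaf 'H' → count = 6
  pos 17: leaf 'Z' → count = 7
  pos 19: leaf 'R' → count = 8
  pos 22: leaf 'A' → count = 9
  pos 25: leaf 'T' → count = 10
Total leaves: 10

Answer: 10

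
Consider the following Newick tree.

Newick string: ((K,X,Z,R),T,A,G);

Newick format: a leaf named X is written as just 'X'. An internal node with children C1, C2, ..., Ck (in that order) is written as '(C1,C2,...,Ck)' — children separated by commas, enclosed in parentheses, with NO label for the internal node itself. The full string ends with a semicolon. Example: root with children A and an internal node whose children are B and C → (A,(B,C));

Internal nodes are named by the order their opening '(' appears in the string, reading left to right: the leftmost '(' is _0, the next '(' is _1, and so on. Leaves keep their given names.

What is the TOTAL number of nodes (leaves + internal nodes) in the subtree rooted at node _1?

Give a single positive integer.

Newick: ((K,X,Z,R),T,A,G);
Locate _1: it is the '(' at position 1 (the 2nd '(' reading left to right).
Query: subtree rooted at _1
_1: subtree_size = 1 + 4
  K: subtree_size = 1 + 0
  X: subtree_size = 1 + 0
  Z: subtree_size = 1 + 0
  R: subtree_size = 1 + 0
Total subtree size of _1: 5

Answer: 5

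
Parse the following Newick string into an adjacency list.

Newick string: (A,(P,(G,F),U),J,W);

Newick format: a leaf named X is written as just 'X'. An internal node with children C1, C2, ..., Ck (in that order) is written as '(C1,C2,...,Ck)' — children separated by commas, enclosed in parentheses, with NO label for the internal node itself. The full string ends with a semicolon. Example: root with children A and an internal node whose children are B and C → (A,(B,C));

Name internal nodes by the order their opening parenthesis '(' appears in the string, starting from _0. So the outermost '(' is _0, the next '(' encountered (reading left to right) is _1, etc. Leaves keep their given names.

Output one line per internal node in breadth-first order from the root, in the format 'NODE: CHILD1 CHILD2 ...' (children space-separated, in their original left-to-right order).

Answer: _0: A _1 J W
_1: P _2 U
_2: G F

Derivation:
Input: (A,(P,(G,F),U),J,W);
Scanning left-to-right, naming '(' by encounter order:
  pos 0: '(' -> open internal node _0 (depth 1)
  pos 3: '(' -> open internal node _1 (depth 2)
  pos 6: '(' -> open internal node _2 (depth 3)
  pos 10: ')' -> close internal node _2 (now at depth 2)
  pos 13: ')' -> close internal node _1 (now at depth 1)
  pos 18: ')' -> close internal node _0 (now at depth 0)
Total internal nodes: 3
BFS adjacency from root:
  _0: A _1 J W
  _1: P _2 U
  _2: G F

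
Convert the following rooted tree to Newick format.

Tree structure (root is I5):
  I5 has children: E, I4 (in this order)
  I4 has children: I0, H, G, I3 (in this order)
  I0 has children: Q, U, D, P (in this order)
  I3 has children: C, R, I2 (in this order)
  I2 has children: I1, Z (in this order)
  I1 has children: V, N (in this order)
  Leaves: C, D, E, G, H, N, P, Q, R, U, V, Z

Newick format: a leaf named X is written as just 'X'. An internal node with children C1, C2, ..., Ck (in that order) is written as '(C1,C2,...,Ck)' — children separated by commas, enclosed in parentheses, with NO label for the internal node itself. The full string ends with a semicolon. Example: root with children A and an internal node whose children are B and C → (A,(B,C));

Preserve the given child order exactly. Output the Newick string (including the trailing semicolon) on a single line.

internal I5 with children ['E', 'I4']
  leaf 'E' → 'E'
  internal I4 with children ['I0', 'H', 'G', 'I3']
    internal I0 with children ['Q', 'U', 'D', 'P']
      leaf 'Q' → 'Q'
      leaf 'U' → 'U'
      leaf 'D' → 'D'
      leaf 'P' → 'P'
    → '(Q,U,D,P)'
    leaf 'H' → 'H'
    leaf 'G' → 'G'
    internal I3 with children ['C', 'R', 'I2']
      leaf 'C' → 'C'
      leaf 'R' → 'R'
      internal I2 with children ['I1', 'Z']
        internal I1 with children ['V', 'N']
          leaf 'V' → 'V'
          leaf 'N' → 'N'
        → '(V,N)'
        leaf 'Z' → 'Z'
      → '((V,N),Z)'
    → '(C,R,((V,N),Z))'
  → '((Q,U,D,P),H,G,(C,R,((V,N),Z)))'
→ '(E,((Q,U,D,P),H,G,(C,R,((V,N),Z))))'
Final: (E,((Q,U,D,P),H,G,(C,R,((V,N),Z))));

Answer: (E,((Q,U,D,P),H,G,(C,R,((V,N),Z))));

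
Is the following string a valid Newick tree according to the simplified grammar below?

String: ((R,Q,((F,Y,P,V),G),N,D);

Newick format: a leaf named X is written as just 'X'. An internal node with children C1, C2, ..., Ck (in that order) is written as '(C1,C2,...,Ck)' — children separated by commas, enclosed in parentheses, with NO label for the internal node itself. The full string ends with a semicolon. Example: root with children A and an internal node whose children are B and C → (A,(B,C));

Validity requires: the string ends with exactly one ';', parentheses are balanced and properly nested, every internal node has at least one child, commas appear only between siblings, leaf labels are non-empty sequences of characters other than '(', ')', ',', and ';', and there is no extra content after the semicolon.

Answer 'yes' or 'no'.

Answer: no

Derivation:
Input: ((R,Q,((F,Y,P,V),G),N,D);
Paren balance: 4 '(' vs 3 ')' MISMATCH
Ends with single ';': True
Full parse: FAILS (expected , or ) at pos 24)
Valid: False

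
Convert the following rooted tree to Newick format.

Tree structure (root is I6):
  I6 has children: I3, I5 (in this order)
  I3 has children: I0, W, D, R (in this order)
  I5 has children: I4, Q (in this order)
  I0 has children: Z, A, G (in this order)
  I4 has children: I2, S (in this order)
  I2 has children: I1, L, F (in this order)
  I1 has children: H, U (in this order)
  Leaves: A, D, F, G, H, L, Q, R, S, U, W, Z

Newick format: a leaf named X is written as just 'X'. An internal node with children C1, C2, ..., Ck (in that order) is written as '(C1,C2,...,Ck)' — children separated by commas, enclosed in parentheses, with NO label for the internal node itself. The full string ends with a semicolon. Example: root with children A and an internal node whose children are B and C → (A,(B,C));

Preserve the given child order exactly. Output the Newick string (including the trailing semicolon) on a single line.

internal I6 with children ['I3', 'I5']
  internal I3 with children ['I0', 'W', 'D', 'R']
    internal I0 with children ['Z', 'A', 'G']
      leaf 'Z' → 'Z'
      leaf 'A' → 'A'
      leaf 'G' → 'G'
    → '(Z,A,G)'
    leaf 'W' → 'W'
    leaf 'D' → 'D'
    leaf 'R' → 'R'
  → '((Z,A,G),W,D,R)'
  internal I5 with children ['I4', 'Q']
    internal I4 with children ['I2', 'S']
      internal I2 with children ['I1', 'L', 'F']
        internal I1 with children ['H', 'U']
          leaf 'H' → 'H'
          leaf 'U' → 'U'
        → '(H,U)'
        leaf 'L' → 'L'
        leaf 'F' → 'F'
      → '((H,U),L,F)'
      leaf 'S' → 'S'
    → '(((H,U),L,F),S)'
    leaf 'Q' → 'Q'
  → '((((H,U),L,F),S),Q)'
→ '(((Z,A,G),W,D,R),((((H,U),L,F),S),Q))'
Final: (((Z,A,G),W,D,R),((((H,U),L,F),S),Q));

Answer: (((Z,A,G),W,D,R),((((H,U),L,F),S),Q));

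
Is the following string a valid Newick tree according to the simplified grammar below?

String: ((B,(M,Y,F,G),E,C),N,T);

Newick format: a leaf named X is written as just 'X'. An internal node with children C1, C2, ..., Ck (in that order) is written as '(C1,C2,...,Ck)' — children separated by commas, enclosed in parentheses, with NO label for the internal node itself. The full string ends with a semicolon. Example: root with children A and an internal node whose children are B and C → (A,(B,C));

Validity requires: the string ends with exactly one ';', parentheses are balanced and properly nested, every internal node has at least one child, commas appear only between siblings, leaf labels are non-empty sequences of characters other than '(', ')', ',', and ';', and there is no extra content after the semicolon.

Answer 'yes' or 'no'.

Input: ((B,(M,Y,F,G),E,C),N,T);
Paren balance: 3 '(' vs 3 ')' OK
Ends with single ';': True
Full parse: OK
Valid: True

Answer: yes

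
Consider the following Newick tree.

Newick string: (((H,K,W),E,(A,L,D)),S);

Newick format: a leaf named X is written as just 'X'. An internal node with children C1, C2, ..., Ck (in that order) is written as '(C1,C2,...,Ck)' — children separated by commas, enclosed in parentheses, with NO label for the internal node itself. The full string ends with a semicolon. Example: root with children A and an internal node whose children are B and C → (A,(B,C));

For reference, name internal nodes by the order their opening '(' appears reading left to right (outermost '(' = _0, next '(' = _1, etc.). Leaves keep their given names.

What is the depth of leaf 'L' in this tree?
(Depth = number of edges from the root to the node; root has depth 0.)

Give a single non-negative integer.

Newick: (((H,K,W),E,(A,L,D)),S);
Naming internals by '(' encounter order: outermost '(' = _0, next = _1, ...
Query node: L
Path from root: _0 -> _1 -> _3 -> L
Depth of L: 3 (number of edges from root)

Answer: 3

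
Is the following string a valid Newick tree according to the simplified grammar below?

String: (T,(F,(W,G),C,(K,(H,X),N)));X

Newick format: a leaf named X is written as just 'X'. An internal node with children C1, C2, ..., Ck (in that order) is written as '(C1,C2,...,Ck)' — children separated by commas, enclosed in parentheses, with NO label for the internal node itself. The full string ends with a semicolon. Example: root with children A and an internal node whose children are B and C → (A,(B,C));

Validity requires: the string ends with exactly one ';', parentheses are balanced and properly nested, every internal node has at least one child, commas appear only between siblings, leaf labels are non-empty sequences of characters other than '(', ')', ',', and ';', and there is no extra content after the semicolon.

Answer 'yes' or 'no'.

Input: (T,(F,(W,G),C,(K,(H,X),N)));X
Paren balance: 5 '(' vs 5 ')' OK
Ends with single ';': False
Full parse: FAILS (must end with ;)
Valid: False

Answer: no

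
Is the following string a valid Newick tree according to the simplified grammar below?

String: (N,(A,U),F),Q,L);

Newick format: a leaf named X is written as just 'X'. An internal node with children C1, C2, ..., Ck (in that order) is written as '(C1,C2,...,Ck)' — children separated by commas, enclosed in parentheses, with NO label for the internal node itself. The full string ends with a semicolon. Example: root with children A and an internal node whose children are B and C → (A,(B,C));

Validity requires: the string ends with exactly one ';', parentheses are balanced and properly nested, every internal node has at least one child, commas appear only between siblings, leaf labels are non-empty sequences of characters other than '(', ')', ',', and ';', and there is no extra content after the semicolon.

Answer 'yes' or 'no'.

Answer: no

Derivation:
Input: (N,(A,U),F),Q,L);
Paren balance: 2 '(' vs 3 ')' MISMATCH
Ends with single ';': True
Full parse: FAILS (extra content after tree at pos 11)
Valid: False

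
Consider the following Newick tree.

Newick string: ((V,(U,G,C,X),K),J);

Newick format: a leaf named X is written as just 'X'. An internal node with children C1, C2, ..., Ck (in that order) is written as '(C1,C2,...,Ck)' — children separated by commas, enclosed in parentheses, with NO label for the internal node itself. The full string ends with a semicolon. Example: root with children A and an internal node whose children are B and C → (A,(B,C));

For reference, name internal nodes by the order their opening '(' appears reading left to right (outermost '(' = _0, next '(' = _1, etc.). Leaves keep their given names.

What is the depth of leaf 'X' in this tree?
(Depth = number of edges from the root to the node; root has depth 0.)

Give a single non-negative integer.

Answer: 3

Derivation:
Newick: ((V,(U,G,C,X),K),J);
Naming internals by '(' encounter order: outermost '(' = _0, next = _1, ...
Query node: X
Path from root: _0 -> _1 -> _2 -> X
Depth of X: 3 (number of edges from root)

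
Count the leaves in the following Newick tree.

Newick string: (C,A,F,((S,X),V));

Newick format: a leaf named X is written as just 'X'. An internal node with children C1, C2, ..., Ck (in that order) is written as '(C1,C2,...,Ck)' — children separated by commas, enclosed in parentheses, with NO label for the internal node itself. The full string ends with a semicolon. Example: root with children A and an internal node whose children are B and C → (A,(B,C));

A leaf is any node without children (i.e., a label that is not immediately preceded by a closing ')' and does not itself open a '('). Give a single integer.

Newick: (C,A,F,((S,X),V));
Scan left-to-right; a leaf is any maximal label run not followed by '(':
  pos 1: leaf 'C' → count = 1
  pos 3: leaf 'A' → count = 2
  pos 5: leaf 'F' → count = 3
  pos 9: leaf 'S' → count = 4
  pos 11: leaf 'X' → count = 5
  pos 14: leaf 'V' → count = 6
Total leaves: 6

Answer: 6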